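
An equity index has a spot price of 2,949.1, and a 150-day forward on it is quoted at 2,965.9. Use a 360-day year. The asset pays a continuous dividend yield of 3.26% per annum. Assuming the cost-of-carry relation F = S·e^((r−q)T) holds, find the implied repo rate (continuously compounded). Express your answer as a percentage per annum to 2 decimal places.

From F = S·e^((r−q)T): (r − q) = ln(F/S)/T
ln(2965.9/2949.1) = ln(1.005697) = 0.005681
(r − q) = 0.005681 / (150/360) = 0.013634
r = ln(F/S)/T + q = 0.013634 + 0.0326 = 0.046234
r = 4.62%

4.62%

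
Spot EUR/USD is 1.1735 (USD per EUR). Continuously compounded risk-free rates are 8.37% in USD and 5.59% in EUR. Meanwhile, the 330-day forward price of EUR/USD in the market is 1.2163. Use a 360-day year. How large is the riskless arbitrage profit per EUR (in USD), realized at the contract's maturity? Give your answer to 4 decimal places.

0.0125 per EUR (in USD)

Fair forward: F* = S·e^(carry·T), with carry = (r_USD − r_EUR) = 0.0837 − 0.0559 = 0.0278
F* = 1.1735 · e^(0.0278 × 330/360) = 1.1735 · e^0.025483 = 1.1735 × 1.025810 = 1.2038
Market 1.2163 > fair 1.2038: forward overpriced → cash-and-carry (buy spot, short the forward).
At maturity, profit = |F_mkt − F*| = |1.2163 − 1.2038| = 0.0125 per EUR (in USD)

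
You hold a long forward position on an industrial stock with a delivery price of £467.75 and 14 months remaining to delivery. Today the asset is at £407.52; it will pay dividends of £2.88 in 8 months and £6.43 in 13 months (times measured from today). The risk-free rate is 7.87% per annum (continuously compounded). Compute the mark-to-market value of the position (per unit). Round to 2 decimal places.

PV(remaining dividends) I = 2.88·e^(−0.0787·8/12) + 6.43·e^(−0.0787·13/12) = 8.6373
Current forward F = (S − I)·e^(rT) = (407.52 − 8.6373)·e^(0.0787·14/12) = 398.8827 × 1.096164 = 437.2409
Value (long) = (F − K)·e^(−rT) = (437.2409 − 467.75) × 0.912272 = -27.8326
Value = -£27.83

-£27.83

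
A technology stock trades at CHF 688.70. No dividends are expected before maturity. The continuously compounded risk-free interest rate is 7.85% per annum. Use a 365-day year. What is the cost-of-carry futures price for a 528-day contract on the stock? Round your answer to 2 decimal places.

CHF 771.52

F = S·e^(rT) = 688.70 · e^(0.0785 × 528/365)
= 688.70 · e^0.113556 = 688.70 × 1.120255
F = CHF 771.52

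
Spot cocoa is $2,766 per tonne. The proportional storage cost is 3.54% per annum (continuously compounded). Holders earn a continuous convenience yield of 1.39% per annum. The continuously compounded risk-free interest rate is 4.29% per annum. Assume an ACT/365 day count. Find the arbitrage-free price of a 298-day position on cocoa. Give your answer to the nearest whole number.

Net carry = r + u − y = 0.0429 + 0.0354 − 0.0139 = 0.0644
F = S·e^((r+u−y)T) = 2766 · e^(0.0644 × 298/365) = 2766 · e^0.052579
= 2766 × 1.053986 = $2,915 per tonne

$2,915 per tonne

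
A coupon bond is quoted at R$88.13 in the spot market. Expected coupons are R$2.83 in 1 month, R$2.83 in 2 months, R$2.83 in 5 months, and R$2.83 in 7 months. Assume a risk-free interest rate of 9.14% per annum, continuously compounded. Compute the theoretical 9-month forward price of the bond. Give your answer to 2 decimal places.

PV(coupons) I = 2.83·e^(−0.0914·1/12) + 2.83·e^(−0.0914·2/12) + 2.83·e^(−0.0914·5/12) + 2.83·e^(−0.0914·7/12)
I = 2.8085 + 2.7872 + 2.7243 + 2.6831 = 11.0031
F = (S − I)·e^(rT) = (88.13 − 11.0031) · e^(0.0914·9/12)
= 77.1269 · e^0.068550 = 77.1269 × 1.070954 = R$82.60

R$82.60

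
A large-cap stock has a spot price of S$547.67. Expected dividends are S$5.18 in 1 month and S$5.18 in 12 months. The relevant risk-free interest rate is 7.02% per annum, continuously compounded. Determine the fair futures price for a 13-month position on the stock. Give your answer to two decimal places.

S$580.18

PV(dividends) I = 5.18·e^(−0.0702·1/12) + 5.18·e^(−0.0702·12/12)
I = 5.1498 + 4.8288 = 9.9786
F = (S − I)·e^(rT) = (547.67 − 9.9786) · e^(0.0702·13/12)
= 537.6914 · e^0.076050 = 537.6914 × 1.079017 = S$580.18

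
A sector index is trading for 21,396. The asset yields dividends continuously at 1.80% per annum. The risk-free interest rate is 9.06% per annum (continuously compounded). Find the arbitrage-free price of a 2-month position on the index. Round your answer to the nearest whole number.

21,656

F = S·e^((r − q)T) = 21396 · e^((0.0906 − 0.0180) × 2/12)
= 21396 · e^0.012100 = 21396 × 1.012174
F = 21,656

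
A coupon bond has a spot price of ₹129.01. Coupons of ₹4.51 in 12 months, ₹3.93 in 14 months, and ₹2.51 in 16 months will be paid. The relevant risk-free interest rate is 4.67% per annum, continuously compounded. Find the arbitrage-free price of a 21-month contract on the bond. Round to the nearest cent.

PV(coupons) I = 4.51·e^(−0.0467·12/12) + 3.93·e^(−0.0467·14/12) + 2.51·e^(−0.0467·16/12)
I = 4.3042 + 3.7216 + 2.3585 = 10.3843
F = (S − I)·e^(rT) = (129.01 − 10.3843) · e^(0.0467·21/12)
= 118.6257 · e^0.081725 = 118.6257 × 1.085157 = ₹128.73

₹128.73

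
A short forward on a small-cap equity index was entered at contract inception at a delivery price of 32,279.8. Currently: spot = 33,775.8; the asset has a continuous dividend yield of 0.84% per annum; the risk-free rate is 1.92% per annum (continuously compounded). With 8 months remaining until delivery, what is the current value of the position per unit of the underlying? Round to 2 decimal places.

Current fair forward for the remaining 8 months: F = S·e^((r − q)·T), (r − q) = 0.0192 − 0.0084 = 0.0108
F = 33775.8 · e^(0.0108 × 8/12) = 33775.8 × 1.00722598 = 34019.8633
Value of long forward = (F − K)·e^(−rT) = (34019.8633 − 32279.8) · e^(−0.0192·8/12)
= 1740.0633 × 0.98728157 = 1717.93
Short position value = −(long value) = -1717.93

-1717.93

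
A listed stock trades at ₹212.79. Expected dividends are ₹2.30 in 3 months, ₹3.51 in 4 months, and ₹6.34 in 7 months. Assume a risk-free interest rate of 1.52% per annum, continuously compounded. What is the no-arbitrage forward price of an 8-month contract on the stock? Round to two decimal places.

PV(dividends) I = 2.30·e^(−0.0152·3/12) + 3.51·e^(−0.0152·4/12) + 6.34·e^(−0.0152·7/12)
I = 2.2913 + 3.4923 + 6.2840 = 12.0676
F = (S − I)·e^(rT) = (212.79 − 12.0676) · e^(0.0152·8/12)
= 200.7224 · e^0.010133 = 200.7224 × 1.010185 = ₹202.77

₹202.77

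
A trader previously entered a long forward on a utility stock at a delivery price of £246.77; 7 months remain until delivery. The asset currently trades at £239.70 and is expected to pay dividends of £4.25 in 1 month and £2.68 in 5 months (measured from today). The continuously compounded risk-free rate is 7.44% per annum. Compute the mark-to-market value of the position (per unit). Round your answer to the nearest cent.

-£3.41

PV(remaining dividends) I = 4.25·e^(−0.0744·1/12) + 2.68·e^(−0.0744·5/12) = 6.8219
Current forward F = (S − I)·e^(rT) = (239.70 − 6.8219)·e^(0.0744·7/12) = 232.8781 × 1.044356 = 243.2076
Value (long) = (F − K)·e^(−rT) = (243.2076 − 246.77) × 0.957528 = -3.4111
Value = -£3.41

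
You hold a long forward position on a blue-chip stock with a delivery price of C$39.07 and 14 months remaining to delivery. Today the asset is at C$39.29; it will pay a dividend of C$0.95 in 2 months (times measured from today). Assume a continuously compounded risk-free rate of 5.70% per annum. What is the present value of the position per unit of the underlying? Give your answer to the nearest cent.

PV(remaining dividends) I = 0.95·e^(−0.0570·2/12) = 0.9410
Current forward F = (S − I)·e^(rT) = (39.29 − 0.9410)·e^(0.0570·14/12) = 38.3490 × 1.068761 = 40.9859
Value (long) = (F − K)·e^(−rT) = (40.9859 − 39.07) × 0.935663 = 1.7926
Value = C$1.79

C$1.79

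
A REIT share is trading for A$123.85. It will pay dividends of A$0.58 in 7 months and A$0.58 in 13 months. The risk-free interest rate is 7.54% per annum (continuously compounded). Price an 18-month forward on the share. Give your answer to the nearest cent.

PV(dividends) I = 0.58·e^(−0.0754·7/12) + 0.58·e^(−0.0754·13/12)
I = 0.5550 + 0.5345 = 1.0895
F = (S − I)·e^(rT) = (123.85 − 1.0895) · e^(0.0754·18/12)
= 122.7605 · e^0.113100 = 122.7605 × 1.119744 = A$137.46

A$137.46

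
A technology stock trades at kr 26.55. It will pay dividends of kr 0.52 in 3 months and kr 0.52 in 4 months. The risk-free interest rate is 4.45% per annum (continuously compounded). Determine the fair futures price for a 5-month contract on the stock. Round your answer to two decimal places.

kr 26.00

PV(dividends) I = 0.52·e^(−0.0445·3/12) + 0.52·e^(−0.0445·4/12)
I = 0.5142 + 0.5123 = 1.0265
F = (S − I)·e^(rT) = (26.55 − 1.0265) · e^(0.0445·5/12)
= 25.5235 · e^0.018542 = 25.5235 × 1.018715 = kr 26.00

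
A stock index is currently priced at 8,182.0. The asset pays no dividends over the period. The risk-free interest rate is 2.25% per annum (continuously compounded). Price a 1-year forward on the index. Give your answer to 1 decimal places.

8,368.2

F = S·e^(rT) = 8182.0 · e^(0.0225 × 1)
= 8182.0 · e^0.022500 = 8182.0 × 1.022755
F = 8,368.2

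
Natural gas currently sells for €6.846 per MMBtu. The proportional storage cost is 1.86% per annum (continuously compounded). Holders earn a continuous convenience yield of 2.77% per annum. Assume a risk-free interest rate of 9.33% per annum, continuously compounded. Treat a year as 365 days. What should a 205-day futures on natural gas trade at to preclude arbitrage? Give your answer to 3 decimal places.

€7.178 per MMBtu

Net carry = r + u − y = 0.0933 + 0.0186 − 0.0277 = 0.0842
F = S·e^((r+u−y)T) = 6.846 · e^(0.0842 × 205/365) = 6.846 · e^0.047290
= 6.846 × 1.048426 = €7.178 per MMBtu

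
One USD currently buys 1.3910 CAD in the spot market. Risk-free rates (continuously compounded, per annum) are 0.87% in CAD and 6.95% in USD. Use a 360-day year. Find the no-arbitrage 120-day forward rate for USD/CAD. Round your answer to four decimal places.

F = S·e^((r_CAD − r_USD)T) = 1.3910 · e^((0.0087 − 0.0695) × 120/360)
= 1.3910 · e^-0.020267 = 1.3910 × 0.979937
F = 1.3631 CAD per USD

1.3631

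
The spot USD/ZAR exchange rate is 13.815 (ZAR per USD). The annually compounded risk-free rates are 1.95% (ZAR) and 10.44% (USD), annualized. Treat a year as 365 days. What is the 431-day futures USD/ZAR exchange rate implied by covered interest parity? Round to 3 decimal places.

By covered interest parity, F = S · (1+r_ZAR)^T / (1+r_USD)^T
= 13.815 × 1.023066 / 1.124410 = 13.815 × 0.909869
F = 12.570 ZAR per USD

12.570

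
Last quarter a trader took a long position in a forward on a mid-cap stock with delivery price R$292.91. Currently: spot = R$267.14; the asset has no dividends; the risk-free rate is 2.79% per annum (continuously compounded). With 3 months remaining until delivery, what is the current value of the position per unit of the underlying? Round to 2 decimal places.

-R$23.73

Current fair forward for the remaining 3 months: F = S·e^(r·T), r = 0.0279
F = 267.14 · e^(0.0279 × 3/12) = 267.14 × 1.006999 = 269.0097
Value of long forward = (F − K)·e^(−rT) = (269.0097 − 292.91) · e^(−0.0279·3/12)
= -23.9003 × 0.993049 = -23.73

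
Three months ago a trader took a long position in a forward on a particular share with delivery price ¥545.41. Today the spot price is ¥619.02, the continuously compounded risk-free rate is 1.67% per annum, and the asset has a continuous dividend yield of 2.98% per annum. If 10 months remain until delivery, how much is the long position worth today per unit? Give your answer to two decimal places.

Current fair forward for the remaining 10 months: F = S·e^((r − q)·T), (r − q) = 0.0167 − 0.0298 = -0.0131
F = 619.02 · e^(-0.0131 × 10/12) = 619.02 × 0.989143 = 612.2993
Value of long forward = (F − K)·e^(−rT) = (612.2993 − 545.41) · e^(−0.0167·10/12)
= 66.8893 × 0.986180 = 65.96

¥65.96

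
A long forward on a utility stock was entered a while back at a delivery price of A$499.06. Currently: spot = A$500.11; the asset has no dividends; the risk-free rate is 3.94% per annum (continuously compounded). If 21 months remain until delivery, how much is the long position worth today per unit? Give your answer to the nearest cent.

A$34.30

Current fair forward for the remaining 21 months: F = S·e^(r·T), r = 0.0394
F = 500.11 · e^(0.0394 × 21/12) = 500.11 × 1.071383 = 535.8094
Value of long forward = (F − K)·e^(−rT) = (535.8094 − 499.06) · e^(−0.0394·21/12)
= 36.7494 × 0.933373 = 34.30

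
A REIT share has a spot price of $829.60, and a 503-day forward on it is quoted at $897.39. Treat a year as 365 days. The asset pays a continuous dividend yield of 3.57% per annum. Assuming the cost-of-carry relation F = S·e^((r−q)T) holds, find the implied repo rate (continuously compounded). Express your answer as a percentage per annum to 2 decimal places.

9.27%

From F = S·e^((r−q)T): (r − q) = ln(F/S)/T
ln(897.39/829.60) = ln(1.081714) = 0.078547
(r − q) = 0.078547 / (503/365) = 0.056997
r = ln(F/S)/T + q = 0.056997 + 0.0357 = 0.092697
r = 9.27%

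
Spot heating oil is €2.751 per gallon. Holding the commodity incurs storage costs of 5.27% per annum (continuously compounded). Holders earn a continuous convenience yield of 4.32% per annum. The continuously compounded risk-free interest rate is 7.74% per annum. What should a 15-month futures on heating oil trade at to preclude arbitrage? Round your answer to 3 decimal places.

€3.067 per gallon

Net carry = r + u − y = 0.0774 + 0.0527 − 0.0432 = 0.0869
F = S·e^((r+u−y)T) = 2.751 · e^(0.0869 × 15/12) = 2.751 · e^0.108625
= 2.751 × 1.114744 = €3.067 per gallon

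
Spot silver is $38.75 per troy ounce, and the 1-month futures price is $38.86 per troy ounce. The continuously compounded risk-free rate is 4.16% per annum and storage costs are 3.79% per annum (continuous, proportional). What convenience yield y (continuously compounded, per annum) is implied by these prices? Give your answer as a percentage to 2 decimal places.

4.55%

F = S·e^((r+u−y)T) ⇒ (r+u−y) = ln(F/S)/T
ln(38.86/38.75) = 0.002835; /T ⇒ 0.034020
y = r + u − ln(F/S)/T = 0.0416 + 0.0379 − 0.034020 = 0.045480
y = 4.55%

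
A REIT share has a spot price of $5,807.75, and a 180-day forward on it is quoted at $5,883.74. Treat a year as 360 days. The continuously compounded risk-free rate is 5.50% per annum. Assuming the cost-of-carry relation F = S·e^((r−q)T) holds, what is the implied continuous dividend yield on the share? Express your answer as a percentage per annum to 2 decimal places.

2.90%

From F = S·e^((r−q)T): (r − q) = ln(F/S)/T
ln(5883.74/5807.75) = ln(1.013084) = 0.012999
(r − q) = 0.012999 / (180/360) = 0.025998
q = r − ln(F/S)/T = 0.0550 − 0.025998 = 0.029002
q = 2.90%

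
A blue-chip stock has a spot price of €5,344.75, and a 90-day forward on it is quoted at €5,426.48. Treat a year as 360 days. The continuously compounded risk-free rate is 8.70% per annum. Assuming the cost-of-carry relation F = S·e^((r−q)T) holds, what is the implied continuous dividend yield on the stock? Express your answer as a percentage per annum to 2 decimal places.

2.63%

From F = S·e^((r−q)T): (r − q) = ln(F/S)/T
ln(5426.48/5344.75) = ln(1.015292) = 0.015176
(r − q) = 0.015176 / (90/360) = 0.060704
q = r − ln(F/S)/T = 0.0870 − 0.060704 = 0.026296
q = 2.63%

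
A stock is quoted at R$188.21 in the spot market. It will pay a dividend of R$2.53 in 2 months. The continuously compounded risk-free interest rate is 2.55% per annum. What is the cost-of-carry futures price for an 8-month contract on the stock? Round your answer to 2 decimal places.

R$188.87

PV(dividends) I = 2.53·e^(−0.0255·2/12)
I = 2.5193
F = (S − I)·e^(rT) = (188.21 − 2.5193) · e^(0.0255·8/12)
= 185.6907 · e^0.017000 = 185.6907 × 1.017145 = R$188.87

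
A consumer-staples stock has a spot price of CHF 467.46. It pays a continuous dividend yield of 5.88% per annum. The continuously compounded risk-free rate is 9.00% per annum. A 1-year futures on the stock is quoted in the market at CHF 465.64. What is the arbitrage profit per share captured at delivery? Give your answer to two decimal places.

CHF 16.63 per share

Fair futures: F* = S·e^(carry·T), with carry = (r − q) = 0.0900 − 0.0588 = 0.0312
F* = 467.46 · e^(0.0312 × 1) = 467.46 · e^0.031200 = 467.46 × 1.031692 = CHF 482.2747
Market CHF 465.64 < fair CHF 482.2747: forward underpriced → reverse cash-and-carry (short spot, go long the forward).
At maturity, profit = |F_mkt − F*| = |465.64 − 482.2747| = CHF 16.63 per share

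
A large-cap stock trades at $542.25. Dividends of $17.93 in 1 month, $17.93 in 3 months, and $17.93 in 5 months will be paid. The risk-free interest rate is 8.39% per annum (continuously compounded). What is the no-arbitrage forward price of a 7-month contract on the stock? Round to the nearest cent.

$514.13

PV(dividends) I = 17.93·e^(−0.0839·1/12) + 17.93·e^(−0.0839·3/12) + 17.93·e^(−0.0839·5/12)
I = 17.8051 + 17.5578 + 17.3140 = 52.6769
F = (S − I)·e^(rT) = (542.25 − 52.6769) · e^(0.0839·7/12)
= 489.5731 · e^0.048942 = 489.5731 × 1.050159 = $514.13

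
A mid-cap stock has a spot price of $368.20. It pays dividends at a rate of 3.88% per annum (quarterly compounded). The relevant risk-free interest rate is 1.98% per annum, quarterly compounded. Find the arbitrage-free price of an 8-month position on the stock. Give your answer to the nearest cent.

F = S · (1+r/4)^(4T) / (1+q/4)^(4T)
= 368.20 × 1.013255 / 1.026076 = 368.20 × 0.987505
F = $363.60

$363.60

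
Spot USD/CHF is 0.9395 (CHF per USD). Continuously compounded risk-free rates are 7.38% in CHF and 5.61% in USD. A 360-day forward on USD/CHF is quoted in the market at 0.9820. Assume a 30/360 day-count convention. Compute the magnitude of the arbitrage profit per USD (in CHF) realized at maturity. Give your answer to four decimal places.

Fair forward: F* = S·e^(carry·T), with carry = (r_CHF − r_USD) = 0.0738 − 0.0561 = 0.0177
F* = 0.9395 · e^(0.0177 × 360/360) = 0.9395 · e^0.017700 = 0.9395 × 1.017858 = 0.9563
Market 0.9820 > fair 0.9563: forward overpriced → cash-and-carry (buy spot, short the forward).
At maturity, profit = |F_mkt − F*| = |0.9820 − 0.9563| = 0.0257 per USD (in CHF)

0.0257 per USD (in CHF)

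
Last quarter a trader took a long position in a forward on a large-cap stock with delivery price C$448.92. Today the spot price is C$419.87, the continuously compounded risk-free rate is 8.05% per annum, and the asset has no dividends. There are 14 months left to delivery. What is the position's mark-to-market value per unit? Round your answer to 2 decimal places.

C$11.19

Current fair forward for the remaining 14 months: F = S·e^(r·T), r = 0.0805
F = 419.87 · e^(0.0805 × 14/12) = 419.87 × 1.098468 = 461.2138
Value of long forward = (F − K)·e^(−rT) = (461.2138 − 448.92) · e^(−0.0805·14/12)
= 12.2938 × 0.910359 = 11.19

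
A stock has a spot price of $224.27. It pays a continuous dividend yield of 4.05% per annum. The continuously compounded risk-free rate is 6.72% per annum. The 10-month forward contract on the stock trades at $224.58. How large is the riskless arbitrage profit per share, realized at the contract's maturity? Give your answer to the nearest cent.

$4.74 per share

Fair forward: F* = S·e^(carry·T), with carry = (r − q) = 0.0672 − 0.0405 = 0.0267
F* = 224.27 · e^(0.0267 × 10/12) = 224.27 · e^0.022250 = 224.27 × 1.022499 = $229.3159
Market $224.58 < fair $229.3159: forward underpriced → reverse cash-and-carry (short spot, go long the forward).
At maturity, profit = |F_mkt − F*| = |224.58 − 229.3159| = $4.74 per share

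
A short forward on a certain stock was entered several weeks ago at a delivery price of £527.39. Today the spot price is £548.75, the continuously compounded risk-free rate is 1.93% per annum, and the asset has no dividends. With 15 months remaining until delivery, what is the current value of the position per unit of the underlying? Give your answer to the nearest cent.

-£33.93

Current fair forward for the remaining 15 months: F = S·e^(r·T), r = 0.0193
F = 548.75 · e^(0.0193 × 15/12) = 548.75 × 1.024418 = 562.1494
Value of long forward = (F − K)·e^(−rT) = (562.1494 − 527.39) · e^(−0.0193·15/12)
= 34.7594 × 0.976164 = 33.93
Short position value = −(long value) = -£33.93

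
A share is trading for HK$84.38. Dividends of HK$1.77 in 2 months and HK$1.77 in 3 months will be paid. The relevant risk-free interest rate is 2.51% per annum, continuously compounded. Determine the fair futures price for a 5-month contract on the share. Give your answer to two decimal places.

HK$81.71

PV(dividends) I = 1.77·e^(−0.0251·2/12) + 1.77·e^(−0.0251·3/12)
I = 1.7626 + 1.7589 = 3.5215
F = (S − I)·e^(rT) = (84.38 − 3.5215) · e^(0.0251·5/12)
= 80.8585 · e^0.010458 = 80.8585 × 1.010513 = HK$81.71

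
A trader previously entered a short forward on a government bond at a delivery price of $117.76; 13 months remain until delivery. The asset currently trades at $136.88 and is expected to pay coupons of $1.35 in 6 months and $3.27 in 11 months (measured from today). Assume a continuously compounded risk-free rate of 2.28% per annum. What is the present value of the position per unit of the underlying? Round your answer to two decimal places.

-$17.46

PV(remaining coupons) I = 1.35·e^(−0.0228·6/12) + 3.27·e^(−0.0228·11/12) = 4.5371
Current forward F = (S − I)·e^(rT) = (136.88 − 4.5371)·e^(0.0228·13/12) = 132.3429 × 1.025008 = 135.6525
Value (long) = (F − K)·e^(−rT) = (135.6525 − 117.76) × 0.975603 = 17.4560
Short position value = −(long value) = -$17.46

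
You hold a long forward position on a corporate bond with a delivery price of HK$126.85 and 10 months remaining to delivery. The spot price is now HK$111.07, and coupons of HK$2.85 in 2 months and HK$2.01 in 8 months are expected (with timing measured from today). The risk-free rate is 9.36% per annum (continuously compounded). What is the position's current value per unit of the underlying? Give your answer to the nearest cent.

-HK$10.96

PV(remaining coupons) I = 2.85·e^(−0.0936·2/12) + 2.01·e^(−0.0936·8/12) = 4.6943
Current forward F = (S − I)·e^(rT) = (111.07 − 4.6943)·e^(0.0936·10/12) = 106.3757 × 1.081123 = 115.0052
Value (long) = (F − K)·e^(−rT) = (115.0052 − 126.85) × 0.924964 = -10.9560
Value = -HK$10.96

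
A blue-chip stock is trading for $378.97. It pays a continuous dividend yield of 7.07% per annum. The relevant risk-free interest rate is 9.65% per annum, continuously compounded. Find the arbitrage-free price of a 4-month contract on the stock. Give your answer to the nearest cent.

$382.24

F = S·e^((r − q)T) = 378.97 · e^((0.0965 − 0.0707) × 4/12)
= 378.97 · e^0.008600 = 378.97 × 1.008637
F = $382.24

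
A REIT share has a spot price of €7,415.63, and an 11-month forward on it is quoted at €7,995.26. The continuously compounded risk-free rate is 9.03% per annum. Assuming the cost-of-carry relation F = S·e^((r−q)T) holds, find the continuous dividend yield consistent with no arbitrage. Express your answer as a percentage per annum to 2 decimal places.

From F = S·e^((r−q)T): (r − q) = ln(F/S)/T
ln(7995.26/7415.63) = ln(1.078163) = 0.075259
(r − q) = 0.075259 / (11/12) = 0.082101
q = r − ln(F/S)/T = 0.0903 − 0.082101 = 0.008199
q = 0.82%

0.82%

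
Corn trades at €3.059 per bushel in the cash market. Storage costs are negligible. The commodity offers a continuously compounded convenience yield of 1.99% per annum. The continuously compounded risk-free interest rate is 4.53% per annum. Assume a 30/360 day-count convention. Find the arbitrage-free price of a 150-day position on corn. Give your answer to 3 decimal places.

Net carry = r + u − y = 0.0453 + 0.0000 − 0.0199 = 0.0254
F = S·e^((r+u−y)T) = 3.059 · e^(0.0254 × 150/360) = 3.059 · e^0.010583
= 3.059 × 1.010639 = €3.092 per bushel

€3.092 per bushel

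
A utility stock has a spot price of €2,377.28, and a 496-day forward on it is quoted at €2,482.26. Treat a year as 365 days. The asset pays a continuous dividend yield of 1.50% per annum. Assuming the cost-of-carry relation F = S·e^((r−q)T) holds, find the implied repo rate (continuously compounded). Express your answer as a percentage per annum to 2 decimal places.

4.68%

From F = S·e^((r−q)T): (r − q) = ln(F/S)/T
ln(2482.26/2377.28) = ln(1.044160) = 0.043213
(r − q) = 0.043213 / (496/365) = 0.031800
r = ln(F/S)/T + q = 0.031800 + 0.0150 = 0.046800
r = 4.68%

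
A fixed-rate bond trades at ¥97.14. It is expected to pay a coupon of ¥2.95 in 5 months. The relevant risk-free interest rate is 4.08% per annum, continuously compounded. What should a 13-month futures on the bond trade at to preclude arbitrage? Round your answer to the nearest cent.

PV(coupons) I = 2.95·e^(−0.0408·5/12)
I = 2.9003
F = (S − I)·e^(rT) = (97.14 − 2.9003) · e^(0.0408·13/12)
= 94.2397 · e^0.044200 = 94.2397 × 1.045191 = ¥98.50

¥98.50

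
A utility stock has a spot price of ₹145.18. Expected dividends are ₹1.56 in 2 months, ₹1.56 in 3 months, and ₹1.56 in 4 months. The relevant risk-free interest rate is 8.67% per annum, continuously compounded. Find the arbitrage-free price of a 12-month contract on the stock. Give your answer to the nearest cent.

₹153.33

PV(dividends) I = 1.56·e^(−0.0867·2/12) + 1.56·e^(−0.0867·3/12) + 1.56·e^(−0.0867·4/12)
I = 1.5376 + 1.5266 + 1.5156 = 4.5798
F = (S − I)·e^(rT) = (145.18 − 4.5798) · e^(0.0867·12/12)
= 140.6002 · e^0.086700 = 140.6002 × 1.090569 = ₹153.33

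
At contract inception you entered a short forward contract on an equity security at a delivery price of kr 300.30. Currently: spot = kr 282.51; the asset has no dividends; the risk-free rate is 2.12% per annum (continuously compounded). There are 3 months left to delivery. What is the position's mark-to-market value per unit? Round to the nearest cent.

kr 16.20

Current fair forward for the remaining 3 months: F = S·e^(r·T), r = 0.0212
F = 282.51 · e^(0.0212 × 3/12) = 282.51 × 1.005314 = 284.0113
Value of long forward = (F − K)·e^(−rT) = (284.0113 − 300.30) · e^(−0.0212·3/12)
= -16.2887 × 0.994714 = -16.20
Short position value = −(long value) = kr 16.20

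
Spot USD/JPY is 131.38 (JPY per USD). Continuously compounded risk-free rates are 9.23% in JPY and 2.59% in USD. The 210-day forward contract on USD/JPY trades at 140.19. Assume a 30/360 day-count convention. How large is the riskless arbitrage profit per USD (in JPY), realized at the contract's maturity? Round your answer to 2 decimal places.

3.62 per USD (in JPY)

Fair forward: F* = S·e^(carry·T), with carry = (r_JPY − r_USD) = 0.0923 − 0.0259 = 0.0664
F* = 131.38 · e^(0.0664 × 210/360) = 131.38 · e^0.038733 = 131.38 × 1.039493 = 136.5686
Market 140.19 > fair 136.5686: forward overpriced → cash-and-carry (buy spot, short the forward).
At maturity, profit = |F_mkt − F*| = |140.19 − 136.5686| = 3.62 per USD (in JPY)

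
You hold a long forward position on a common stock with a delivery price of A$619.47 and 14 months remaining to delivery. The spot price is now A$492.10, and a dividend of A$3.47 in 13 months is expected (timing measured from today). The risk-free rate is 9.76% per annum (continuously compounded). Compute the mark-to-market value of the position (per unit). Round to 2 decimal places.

PV(remaining dividends) I = 3.47·e^(−0.0976·13/12) = 3.1218
Current forward F = (S − I)·e^(rT) = (492.10 − 3.1218)·e^(0.0976·14/12) = 488.9782 × 1.120603 = 547.9504
Value (long) = (F − K)·e^(−rT) = (547.9504 − 619.47) × 0.892377 = -63.8224
Value = -A$63.82

-A$63.82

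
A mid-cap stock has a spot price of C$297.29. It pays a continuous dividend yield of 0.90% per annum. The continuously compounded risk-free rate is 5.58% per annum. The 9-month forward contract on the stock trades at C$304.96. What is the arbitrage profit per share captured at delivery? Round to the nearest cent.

C$2.95 per share

Fair forward: F* = S·e^(carry·T), with carry = (r − q) = 0.0558 − 0.0090 = 0.0468
F* = 297.29 · e^(0.0468 × 9/12) = 297.29 · e^0.035100 = 297.29 × 1.035723 = C$307.9101
Market C$304.96 < fair C$307.9101: forward underpriced → reverse cash-and-carry (short spot, go long the forward).
At maturity, profit = |F_mkt − F*| = |304.96 − 307.9101| = C$2.95 per share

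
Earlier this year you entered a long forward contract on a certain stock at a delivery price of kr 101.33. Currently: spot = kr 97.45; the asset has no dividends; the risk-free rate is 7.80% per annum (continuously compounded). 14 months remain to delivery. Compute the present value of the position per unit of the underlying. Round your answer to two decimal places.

Current fair forward for the remaining 14 months: F = S·e^(r·T), r = 0.0780
F = 97.45 · e^(0.0780 × 14/12) = 97.45 × 1.095269 = 106.7340
Value of long forward = (F − K)·e^(−rT) = (106.7340 − 101.33) · e^(−0.0780·14/12)
= 5.4040 × 0.913018 = 4.93

kr 4.93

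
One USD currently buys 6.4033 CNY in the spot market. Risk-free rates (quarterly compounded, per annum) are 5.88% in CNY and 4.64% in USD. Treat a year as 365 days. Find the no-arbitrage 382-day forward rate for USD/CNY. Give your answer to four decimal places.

By covered interest parity, F = S · (1+r_CNY/4)^(4T) / (1+r_USD/4)^(4T)
= 6.4033 × 1.062995 / 1.049466 = 6.4033 × 1.012891
F = 6.4858 CNY per USD

6.4858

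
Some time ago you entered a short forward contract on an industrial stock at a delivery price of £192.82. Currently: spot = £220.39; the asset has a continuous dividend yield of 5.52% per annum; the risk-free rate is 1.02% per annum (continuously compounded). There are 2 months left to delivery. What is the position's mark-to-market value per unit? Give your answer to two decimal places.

Current fair forward for the remaining 2 months: F = S·e^((r − q)·T), (r − q) = 0.0102 − 0.0552 = -0.0450
F = 220.39 · e^(-0.0450 × 2/12) = 220.39 × 0.992528 = 218.7432
Value of long forward = (F − K)·e^(−rT) = (218.7432 − 192.82) · e^(−0.0102·2/12)
= 25.9232 × 0.998301 = 25.88
Short position value = −(long value) = -£25.88

-£25.88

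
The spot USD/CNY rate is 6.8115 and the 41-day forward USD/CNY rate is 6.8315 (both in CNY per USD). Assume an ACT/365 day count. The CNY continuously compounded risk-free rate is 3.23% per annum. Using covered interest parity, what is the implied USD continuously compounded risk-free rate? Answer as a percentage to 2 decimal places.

F = S·e^((r_CNY − r_USD)T) ⇒ r_USD = r_CNY − ln(F/S)/T
ln(6.8315/6.8115) = 0.002932; /(41/365) = 0.026102
r_USD = 0.0323 − 0.026102 = 0.006198
r_USD = 0.62%

0.62%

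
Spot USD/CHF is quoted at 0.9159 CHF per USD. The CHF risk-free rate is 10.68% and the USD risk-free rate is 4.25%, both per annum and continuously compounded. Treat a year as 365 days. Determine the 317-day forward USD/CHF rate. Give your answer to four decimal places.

0.9685

F = S·e^((r_CHF − r_USD)T) = 0.9159 · e^((0.1068 − 0.0425) × 317/365)
= 0.9159 · e^0.055844 = 0.9159 × 1.057433
F = 0.9685 CHF per USD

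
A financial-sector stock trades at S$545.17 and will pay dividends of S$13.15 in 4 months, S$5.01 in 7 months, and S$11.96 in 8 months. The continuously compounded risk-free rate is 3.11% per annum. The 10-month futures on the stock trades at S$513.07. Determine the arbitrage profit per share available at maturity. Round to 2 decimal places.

S$15.99 per share

PV(dividends) I = 13.15·e^(−0.0311·4/12) + 5.01·e^(−0.0311·7/12) + 11.96·e^(−0.0311·8/12) = 29.6489
Fair futures F* = (S − I)·e^(rT) = (545.17 − 29.6489)·e^0.025917 = 515.5211 × 1.026256 = 529.0566
Market S$513.07 < fair 529.0566: forward underpriced → reverse cash-and-carry (short the stock, invest proceeds at r, pay the dividends, go long the forward).
Profit at T = |F_mkt − F*| = |513.07 − 529.0566| = S$15.99 per share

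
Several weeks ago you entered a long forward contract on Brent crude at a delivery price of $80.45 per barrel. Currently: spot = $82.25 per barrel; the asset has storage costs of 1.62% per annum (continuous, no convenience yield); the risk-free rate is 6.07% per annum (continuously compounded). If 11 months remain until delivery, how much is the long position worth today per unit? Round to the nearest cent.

$7.38 per barrel

Current fair forward for the remaining 11 months: F = S·e^((r + u)·T), (r + u) = 0.0607 + 0.0162 = 0.0769
F = 82.25 · e^(0.0769 × 11/12) = 82.25 × 1.073036 = 88.2572
Value of long forward = (F − K)·e^(−rT) = (88.2572 − 80.45) · e^(−0.0607·11/12)
= 7.8072 × 0.945878 = 7.38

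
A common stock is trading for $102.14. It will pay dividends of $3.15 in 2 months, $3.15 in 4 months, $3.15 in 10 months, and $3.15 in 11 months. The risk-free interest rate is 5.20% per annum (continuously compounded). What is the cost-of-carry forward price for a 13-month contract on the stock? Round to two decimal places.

PV(dividends) I = 3.15·e^(−0.0520·2/12) + 3.15·e^(−0.0520·4/12) + 3.15·e^(−0.0520·10/12) + 3.15·e^(−0.0520·11/12)
I = 3.1228 + 3.0959 + 3.0164 + 3.0034 = 12.2385
F = (S − I)·e^(rT) = (102.14 − 12.2385) · e^(0.0520·13/12)
= 89.9015 · e^0.056333 = 89.9015 × 1.057950 = $95.11

$95.11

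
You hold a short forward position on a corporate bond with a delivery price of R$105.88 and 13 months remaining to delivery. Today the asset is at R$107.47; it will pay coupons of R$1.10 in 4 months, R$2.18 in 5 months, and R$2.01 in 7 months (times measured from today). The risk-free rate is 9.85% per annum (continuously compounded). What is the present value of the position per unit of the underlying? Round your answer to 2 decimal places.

-R$7.25

PV(remaining coupons) I = 1.10·e^(−0.0985·4/12) + 2.18·e^(−0.0985·5/12) + 2.01·e^(−0.0985·7/12) = 5.0546
Current forward F = (S − I)·e^(rT) = (107.47 − 5.0546)·e^(0.0985·13/12) = 102.4154 × 1.112610 = 113.9484
Value (long) = (F − K)·e^(−rT) = (113.9484 − 105.88) × 0.898788 = 7.2518
Short position value = −(long value) = -R$7.25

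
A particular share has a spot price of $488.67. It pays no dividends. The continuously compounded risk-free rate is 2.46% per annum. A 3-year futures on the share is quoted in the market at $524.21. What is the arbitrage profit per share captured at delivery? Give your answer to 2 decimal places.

$1.89 per share

Fair futures: F* = S·e^(carry·T), with carry = r = 0.0246
F* = 488.67 · e^(0.0246 × 3) = 488.67 · e^0.073800 = 488.67 × 1.076591 = $526.0977
Market $524.21 < fair $526.0977: forward underpriced → reverse cash-and-carry (short spot, go long the forward).
At maturity, profit = |F_mkt − F*| = |524.21 − 526.0977| = $1.89 per share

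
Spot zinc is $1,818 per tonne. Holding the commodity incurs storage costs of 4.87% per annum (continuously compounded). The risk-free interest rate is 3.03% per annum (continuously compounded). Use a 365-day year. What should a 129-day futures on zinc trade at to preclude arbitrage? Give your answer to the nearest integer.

Net carry = r + u − y = 0.0303 + 0.0487 − 0.0000 = 0.0790
F = S·e^((r+u−y)T) = 1818 · e^(0.0790 × 129/365) = 1818 · e^0.027921
= 1818 × 1.028314 = $1,869 per tonne

$1,869 per tonne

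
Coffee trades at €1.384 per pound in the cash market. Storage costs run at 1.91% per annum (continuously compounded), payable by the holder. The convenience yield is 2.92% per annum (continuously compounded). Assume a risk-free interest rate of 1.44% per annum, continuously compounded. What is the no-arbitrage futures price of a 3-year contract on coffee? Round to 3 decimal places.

Net carry = r + u − y = 0.0144 + 0.0191 − 0.0292 = 0.0043
F = S·e^((r+u−y)T) = 1.384 · e^(0.0043 × 3) = 1.384 · e^0.012900
= 1.384 × 1.012984 = €1.402 per pound

€1.402 per pound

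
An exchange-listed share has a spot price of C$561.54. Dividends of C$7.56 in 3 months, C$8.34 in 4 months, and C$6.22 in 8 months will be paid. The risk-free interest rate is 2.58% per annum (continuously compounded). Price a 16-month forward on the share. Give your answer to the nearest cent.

C$558.53

PV(dividends) I = 7.56·e^(−0.0258·3/12) + 8.34·e^(−0.0258·4/12) + 6.22·e^(−0.0258·8/12)
I = 7.5114 + 8.2686 + 6.1139 = 21.8939
F = (S − I)·e^(rT) = (561.54 − 21.8939) · e^(0.0258·16/12)
= 539.6461 · e^0.034400 = 539.6461 × 1.034999 = C$558.53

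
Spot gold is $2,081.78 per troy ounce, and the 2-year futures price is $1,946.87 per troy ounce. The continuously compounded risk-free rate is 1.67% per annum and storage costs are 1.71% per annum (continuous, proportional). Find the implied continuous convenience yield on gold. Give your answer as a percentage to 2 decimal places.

6.73%

F = S·e^((r+u−y)T) ⇒ (r+u−y) = ln(F/S)/T
ln(1946.87/2081.78) = -0.067000; /T ⇒ -0.033500
y = r + u − ln(F/S)/T = 0.0167 + 0.0171 + 0.033500 = 0.067300
y = 6.73%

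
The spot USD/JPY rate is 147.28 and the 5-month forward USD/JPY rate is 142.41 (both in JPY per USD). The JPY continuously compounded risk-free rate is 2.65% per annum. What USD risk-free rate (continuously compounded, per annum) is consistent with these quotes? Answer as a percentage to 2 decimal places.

F = S·e^((r_JPY − r_USD)T) ⇒ r_USD = r_JPY − ln(F/S)/T
ln(142.41/147.28) = -0.033625; /(5/12) = -0.080700
r_USD = 0.0265 + 0.080700 = 0.107200
r_USD = 10.72%

10.72%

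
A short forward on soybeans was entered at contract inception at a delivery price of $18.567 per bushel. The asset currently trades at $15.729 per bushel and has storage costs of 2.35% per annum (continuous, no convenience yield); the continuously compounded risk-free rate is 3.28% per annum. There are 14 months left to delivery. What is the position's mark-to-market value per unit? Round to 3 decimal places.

$1.704 per bushel

Current fair forward for the remaining 14 months: F = S·e^((r + u)·T), (r + u) = 0.0328 + 0.0235 = 0.0563
F = 15.729 · e^(0.0563 × 14/12) = 15.729 × 1.067888 = 16.7968
Value of long forward = (F − K)·e^(−rT) = (16.7968 − 18.567) · e^(−0.0328·14/12)
= -1.7702 × 0.962456 = -1.704
Short position value = −(long value) = $1.704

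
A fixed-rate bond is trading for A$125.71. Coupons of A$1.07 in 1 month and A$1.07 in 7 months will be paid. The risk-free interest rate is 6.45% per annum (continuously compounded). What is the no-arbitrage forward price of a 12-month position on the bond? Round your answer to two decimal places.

PV(coupons) I = 1.07·e^(−0.0645·1/12) + 1.07·e^(−0.0645·7/12)
I = 1.0643 + 1.0305 = 2.0948
F = (S − I)·e^(rT) = (125.71 − 2.0948) · e^(0.0645·12/12)
= 123.6152 · e^0.064500 = 123.6152 × 1.066626 = A$131.85

A$131.85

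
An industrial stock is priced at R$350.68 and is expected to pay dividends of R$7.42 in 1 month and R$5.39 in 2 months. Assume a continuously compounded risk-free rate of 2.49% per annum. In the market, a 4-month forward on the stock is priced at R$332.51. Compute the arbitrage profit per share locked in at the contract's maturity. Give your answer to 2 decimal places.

R$8.21 per share

PV(dividends) I = 7.42·e^(−0.0249·1/12) + 5.39·e^(−0.0249·2/12) = 12.7723
Fair forward F* = (S − I)·e^(rT) = (350.68 − 12.7723)·e^0.008300 = 337.9077 × 1.008335 = 340.7242
Market R$332.51 < fair 340.7242: forward underpriced → reverse cash-and-carry (short the stock, invest proceeds at r, pay the dividends, go long the forward).
Profit at T = |F_mkt − F*| = |332.51 − 340.7242| = R$8.21 per share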